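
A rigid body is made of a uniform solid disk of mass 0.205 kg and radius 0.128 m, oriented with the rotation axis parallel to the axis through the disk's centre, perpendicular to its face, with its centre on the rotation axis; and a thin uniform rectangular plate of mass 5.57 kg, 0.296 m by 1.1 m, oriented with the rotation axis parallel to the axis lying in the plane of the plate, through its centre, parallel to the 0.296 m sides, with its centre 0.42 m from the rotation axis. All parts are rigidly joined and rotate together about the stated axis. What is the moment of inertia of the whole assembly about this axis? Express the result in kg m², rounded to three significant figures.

1.55

Solid disk: I_cm = (1/2)MR² = (1/2)(0.205)(0.128)² = 0.0016794 kg m²; axis through the centre, so I = 0.0016794 kg m².
Rectangular plate: I_cm = (1/12)Mb² = (1/12)(5.57)(1.1)² = 0.56164 kg m²; centre at d = 0.42 m, so the parallel axis theorem gives I = 0.56164 + (5.57)(0.42)² = 1.5442 kg m².
Total I = 0.0016794 + 1.5442 = 1.5459 kg m².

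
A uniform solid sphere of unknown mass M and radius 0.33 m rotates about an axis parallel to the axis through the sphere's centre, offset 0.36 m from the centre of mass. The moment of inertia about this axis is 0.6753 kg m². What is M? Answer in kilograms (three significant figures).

3.90

I = I_cm + Md² = (2/5)MR² + Md² = M·[0.4·(0.33)² + (0.36)²] = M·0.17316.
So M = 0.6753 / 0.17316 = 3.8999 kg.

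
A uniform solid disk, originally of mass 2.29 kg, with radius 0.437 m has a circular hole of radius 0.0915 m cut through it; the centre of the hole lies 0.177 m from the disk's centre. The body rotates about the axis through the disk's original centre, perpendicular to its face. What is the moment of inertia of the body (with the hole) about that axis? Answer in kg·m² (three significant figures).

Unpierced body about its centre: I₀ = (1/2)MR² = (1/2)(2.29)(0.437)² = 0.21866 kg·m².
The removed disk has mass m = M·(r/R)² = (2.29)(0.0915/0.437)² = 0.1004 kg (same uniform areal density).
Its moment of inertia about the rotation axis (parallel-axis theorem): I_hole = (1/2)mr² + md² = (1/2)(0.1004)(0.0915)² + (0.1004)(0.177)² = 0.0035656 kg·m².
Treating the hole as negative mass, I = I₀ − I_hole = 0.21866 − 0.0035656 = 0.21509 kg·m².

0.215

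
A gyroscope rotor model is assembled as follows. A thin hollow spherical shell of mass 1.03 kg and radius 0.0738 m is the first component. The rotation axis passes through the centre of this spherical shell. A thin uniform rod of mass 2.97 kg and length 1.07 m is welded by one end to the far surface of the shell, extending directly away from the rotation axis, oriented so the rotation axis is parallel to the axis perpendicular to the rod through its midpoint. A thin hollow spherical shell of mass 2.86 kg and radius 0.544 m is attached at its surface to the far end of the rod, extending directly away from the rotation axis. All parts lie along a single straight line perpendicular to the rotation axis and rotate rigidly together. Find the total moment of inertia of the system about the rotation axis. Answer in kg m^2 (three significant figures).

Spherical shell: I_cm = (2/3)MR² = (2/3)(1.03)(0.0738)² = 0.0037399 kg m^2; axis through the centre, so I = 0.0037399 kg m^2.
Thin rod: I_cm = (1/12)ML² = (1/12)(2.97)(1.07)² = 0.28336 kg m^2; centre at d = 0.0738 + 0.535 = 0.6088 m, so the parallel axis theorem gives I = 0.28336 + (2.97)(0.6088)² = 1.3842 kg m^2.
Spherical shell: I_cm = (2/3)MR² = (2/3)(2.86)(0.544)² = 0.56425 kg m^2; centre at d = 0.0738 + 0.535 + 0.535 + 0.544 = 1.6878 m, so the parallel axis theorem gives I = 0.56425 + (2.86)(1.6878)² = 8.7114 kg m^2.
Total I = 0.0037399 + 1.3842 + 8.7114 = 10.099 kg m^2.

10.1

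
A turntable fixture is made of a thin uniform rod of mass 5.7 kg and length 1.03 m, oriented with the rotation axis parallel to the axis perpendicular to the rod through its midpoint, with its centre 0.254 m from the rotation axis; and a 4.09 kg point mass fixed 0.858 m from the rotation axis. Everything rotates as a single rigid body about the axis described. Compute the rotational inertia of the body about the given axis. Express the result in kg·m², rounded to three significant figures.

Thin rod: I_cm = (1/12)ML² = (1/12)(5.7)(1.03)² = 0.50393 kg·m²; centre at d = 0.254 m, so I = I_cm + Md² gives I = 0.50393 + (5.7)(0.254)² = 0.87167 kg·m².
Point mass: I_cm = 0; centre at d = 0.858 m, so I = I_cm + Md² gives I = 0 + (4.09)(0.858)² = 3.0109 kg·m².
Total I = 0.87167 + 3.0109 = 3.8826 kg·m².

3.88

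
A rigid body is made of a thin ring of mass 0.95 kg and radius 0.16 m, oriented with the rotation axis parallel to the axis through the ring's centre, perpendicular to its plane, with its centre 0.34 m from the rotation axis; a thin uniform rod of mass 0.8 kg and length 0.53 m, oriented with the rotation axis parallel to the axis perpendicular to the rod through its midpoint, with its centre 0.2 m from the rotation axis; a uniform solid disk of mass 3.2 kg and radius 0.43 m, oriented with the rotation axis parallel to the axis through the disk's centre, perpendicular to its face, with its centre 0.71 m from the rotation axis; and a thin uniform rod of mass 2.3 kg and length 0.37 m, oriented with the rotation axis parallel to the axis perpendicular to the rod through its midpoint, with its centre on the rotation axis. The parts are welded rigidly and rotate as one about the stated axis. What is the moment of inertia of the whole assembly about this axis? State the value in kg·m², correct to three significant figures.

Thin ring: I_cm = MR² = (0.95)(0.16)² = 0.02432 kg·m²; centre at d = 0.34 m, so the parallel axis theorem gives I = 0.02432 + (0.95)(0.34)² = 0.13414 kg·m².
Thin rod: I_cm = (1/12)ML² = (1/12)(0.8)(0.53)² = 0.018727 kg·m²; centre at d = 0.2 m, so the parallel axis theorem gives I = 0.018727 + (0.8)(0.2)² = 0.050727 kg·m².
Solid disk: I_cm = (1/2)MR² = (1/2)(3.2)(0.43)² = 0.29584 kg·m²; centre at d = 0.71 m, so the parallel axis theorem gives I = 0.29584 + (3.2)(0.71)² = 1.909 kg·m².
Thin rod: I_cm = (1/12)ML² = (1/12)(2.3)(0.37)² = 0.026239 kg·m²; axis through the centre, so I = 0.026239 kg·m².
Total I = 0.13414 + 0.050727 + 1.909 + 0.026239 = 2.1201 kg·m².

2.12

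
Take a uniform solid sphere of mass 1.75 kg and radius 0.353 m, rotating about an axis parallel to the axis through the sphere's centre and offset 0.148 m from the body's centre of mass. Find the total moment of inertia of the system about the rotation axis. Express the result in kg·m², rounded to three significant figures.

I_cm = (2/5)MR² = (2/5)(1.75)(0.353)² = 0.087226 kg·m²; centre at d = 0.148 m, so the parallel axis theorem gives I = 0.087226 + (1.75)(0.148)² = 0.12556 kg·m².

0.126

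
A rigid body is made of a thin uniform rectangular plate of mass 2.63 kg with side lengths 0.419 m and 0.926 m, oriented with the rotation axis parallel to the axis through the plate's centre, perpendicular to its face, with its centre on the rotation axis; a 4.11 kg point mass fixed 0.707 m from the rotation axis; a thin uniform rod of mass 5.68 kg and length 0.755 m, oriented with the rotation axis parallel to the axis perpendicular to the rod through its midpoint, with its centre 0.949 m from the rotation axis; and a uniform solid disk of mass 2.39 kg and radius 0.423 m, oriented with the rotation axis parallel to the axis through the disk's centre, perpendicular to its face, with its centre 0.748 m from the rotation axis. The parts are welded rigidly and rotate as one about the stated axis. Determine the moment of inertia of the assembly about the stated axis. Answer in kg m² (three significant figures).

9.22

Rectangular plate: I_cm = (1/12)M(a²+b²) = (1/12)(2.63)[(0.419)² + (0.926)²] = 0.22641 kg m²; axis through the centre, so I = 0.22641 kg m².
Point mass: I_cm = 0; centre at d = 0.707 m, so I = I_cm + Md² gives I = 0 + (4.11)(0.707)² = 2.0544 kg m².
Thin rod: I_cm = (1/12)ML² = (1/12)(5.68)(0.755)² = 0.26981 kg m²; centre at d = 0.949 m, so I = I_cm + Md² gives I = 0.26981 + (5.68)(0.949)² = 5.3852 kg m².
Solid disk: I_cm = (1/2)MR² = (1/2)(2.39)(0.423)² = 0.21382 kg m²; centre at d = 0.748 m, so I = I_cm + Md² gives I = 0.21382 + (2.39)(0.748)² = 1.551 kg m².
Total I = 0.22641 + 2.0544 + 5.3852 + 1.551 = 9.217 kg m².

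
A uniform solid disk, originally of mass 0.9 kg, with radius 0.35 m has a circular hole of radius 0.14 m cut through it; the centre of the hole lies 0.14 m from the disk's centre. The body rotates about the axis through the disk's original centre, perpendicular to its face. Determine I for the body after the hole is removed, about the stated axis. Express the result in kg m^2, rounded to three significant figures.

Unpierced body about its centre: I₀ = (1/2)MR² = (1/2)(0.9)(0.35)² = 0.055125 kg m^2.
The removed disk has mass m = M·(r/R)² = (0.9)(0.14/0.35)² = 0.144 kg (same uniform areal density).
Its moment of inertia about the rotation axis (parallel-axis theorem): I_hole = (1/2)mr² + md² = (1/2)(0.144)(0.14)² + (0.144)(0.14)² = 0.0042336 kg m^2.
Treating the hole as negative mass, I = I₀ − I_hole = 0.055125 − 0.0042336 = 0.050891 kg m^2.

0.0509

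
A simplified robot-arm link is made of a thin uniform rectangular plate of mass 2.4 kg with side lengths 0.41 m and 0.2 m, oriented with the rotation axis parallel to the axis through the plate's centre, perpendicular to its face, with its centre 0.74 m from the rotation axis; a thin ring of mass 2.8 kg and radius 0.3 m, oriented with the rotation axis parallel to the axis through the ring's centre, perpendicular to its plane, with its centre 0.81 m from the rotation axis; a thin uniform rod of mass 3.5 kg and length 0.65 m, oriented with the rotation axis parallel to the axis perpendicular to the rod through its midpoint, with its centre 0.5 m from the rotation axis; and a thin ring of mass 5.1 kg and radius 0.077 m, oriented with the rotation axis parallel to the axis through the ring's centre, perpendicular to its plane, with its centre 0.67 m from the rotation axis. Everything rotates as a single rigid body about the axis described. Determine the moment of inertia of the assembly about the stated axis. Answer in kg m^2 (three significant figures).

Rectangular plate: I_cm = (1/12)M(a²+b²) = (1/12)(2.4)[(0.41)² + (0.2)²] = 0.04162 kg m^2; centre at d = 0.74 m, so I = I_cm + Md² gives I = 0.04162 + (2.4)(0.74)² = 1.3559 kg m^2.
Thin ring: I_cm = MR² = (2.8)(0.3)² = 0.252 kg m^2; centre at d = 0.81 m, so I = I_cm + Md² gives I = 0.252 + (2.8)(0.81)² = 2.0891 kg m^2.
Thin rod: I_cm = (1/12)ML² = (1/12)(3.5)(0.65)² = 0.12323 kg m^2; centre at d = 0.5 m, so I = I_cm + Md² gives I = 0.12323 + (3.5)(0.5)² = 0.99823 kg m^2.
Thin ring: I_cm = MR² = (5.1)(0.077)² = 0.030238 kg m^2; centre at d = 0.67 m, so I = I_cm + Md² gives I = 0.030238 + (5.1)(0.67)² = 2.3196 kg m^2.
Total I = 1.3559 + 2.0891 + 0.99823 + 2.3196 = 6.7628 kg m^2.

6.76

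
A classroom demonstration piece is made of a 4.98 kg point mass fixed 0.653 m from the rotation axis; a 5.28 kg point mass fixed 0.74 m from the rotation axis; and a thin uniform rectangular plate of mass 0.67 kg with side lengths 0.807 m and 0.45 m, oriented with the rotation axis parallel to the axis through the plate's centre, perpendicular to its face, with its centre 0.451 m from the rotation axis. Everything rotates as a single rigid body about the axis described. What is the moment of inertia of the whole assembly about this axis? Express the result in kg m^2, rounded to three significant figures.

5.20

Point mass: I_cm = 0; centre at d = 0.653 m, so I = I_cm + Md² gives I = 0 + (4.98)(0.653)² = 2.1235 kg m^2.
Point mass: I_cm = 0; centre at d = 0.74 m, so I = I_cm + Md² gives I = 0 + (5.28)(0.74)² = 2.8913 kg m^2.
Rectangular plate: I_cm = (1/12)M(a²+b²) = (1/12)(0.67)[(0.807)² + (0.45)²] = 0.047668 kg m^2; centre at d = 0.451 m, so I = I_cm + Md² gives I = 0.047668 + (0.67)(0.451)² = 0.18395 kg m^2.
Total I = 2.1235 + 2.8913 + 0.18395 = 5.1988 kg m^2.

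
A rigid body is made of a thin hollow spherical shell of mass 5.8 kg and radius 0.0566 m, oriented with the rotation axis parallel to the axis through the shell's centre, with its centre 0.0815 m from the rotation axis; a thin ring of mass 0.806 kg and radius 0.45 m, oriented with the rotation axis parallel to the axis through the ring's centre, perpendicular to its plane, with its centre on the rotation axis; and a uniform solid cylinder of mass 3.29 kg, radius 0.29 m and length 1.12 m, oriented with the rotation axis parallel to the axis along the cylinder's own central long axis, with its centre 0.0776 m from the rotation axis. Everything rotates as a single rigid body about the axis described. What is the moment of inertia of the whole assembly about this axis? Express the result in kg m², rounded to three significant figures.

0.372

Spherical shell: I_cm = (2/3)MR² = (2/3)(5.8)(0.0566)² = 0.012387 kg m²; centre at d = 0.0815 m, so I = I_cm + Md² gives I = 0.012387 + (5.8)(0.0815)² = 0.050912 kg m².
Thin ring: I_cm = MR² = (0.806)(0.45)² = 0.16322 kg m²; axis through the centre, so I = 0.16322 kg m².
Solid cylinder: I_cm = (1/2)MR² = (1/2)(3.29)(0.29)² = 0.13834 kg m²; centre at d = 0.0776 m, so I = I_cm + Md² gives I = 0.13834 + (3.29)(0.0776)² = 0.15816 kg m².
Total I = 0.050912 + 0.16322 + 0.15816 = 0.37228 kg m².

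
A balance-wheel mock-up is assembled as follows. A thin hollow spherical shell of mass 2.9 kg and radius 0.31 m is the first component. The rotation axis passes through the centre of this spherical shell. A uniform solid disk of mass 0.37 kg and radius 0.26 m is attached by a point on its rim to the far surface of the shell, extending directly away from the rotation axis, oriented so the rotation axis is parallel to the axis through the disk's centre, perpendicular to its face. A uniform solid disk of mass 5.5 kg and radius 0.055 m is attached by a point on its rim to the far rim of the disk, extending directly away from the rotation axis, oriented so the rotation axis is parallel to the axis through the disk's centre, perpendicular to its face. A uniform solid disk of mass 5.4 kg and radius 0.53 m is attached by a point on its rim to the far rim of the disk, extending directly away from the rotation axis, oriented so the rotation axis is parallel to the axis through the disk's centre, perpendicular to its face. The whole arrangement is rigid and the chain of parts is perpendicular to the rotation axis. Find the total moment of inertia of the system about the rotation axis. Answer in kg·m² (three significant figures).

Spherical shell: I_cm = (2/3)MR² = (2/3)(2.9)(0.31)² = 0.18579 kg·m²; axis through the centre, so I = 0.18579 kg·m².
Solid disk: I_cm = (1/2)MR² = (1/2)(0.37)(0.26)² = 0.012506 kg·m²; centre at d = 0.31 + 0.26 = 0.57 m, so I = I_cm + Md² gives I = 0.012506 + (0.37)(0.57)² = 0.13272 kg·m².
Solid disk: I_cm = (1/2)MR² = (1/2)(5.5)(0.055)² = 0.0083187 kg·m²; centre at d = 0.31 + 0.26 + 0.26 + 0.055 = 0.885 m, so I = I_cm + Md² gives I = 0.0083187 + (5.5)(0.885)² = 4.3161 kg·m².
Solid disk: I_cm = (1/2)MR² = (1/2)(5.4)(0.53)² = 0.75843 kg·m²; centre at d = 0.31 + 0.26 + 0.26 + 0.055 + 0.055 + 0.53 = 1.47 m, so I = I_cm + Md² gives I = 0.75843 + (5.4)(1.47)² = 12.427 kg·m².
Total I = 0.18579 + 0.13272 + 4.3161 + 12.427 = 17.062 kg·m².

17.1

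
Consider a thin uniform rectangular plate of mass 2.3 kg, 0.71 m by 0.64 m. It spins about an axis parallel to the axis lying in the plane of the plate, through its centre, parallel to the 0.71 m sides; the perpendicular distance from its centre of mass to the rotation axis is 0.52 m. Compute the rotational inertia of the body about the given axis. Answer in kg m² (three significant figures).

I_cm = (1/12)Mb² = (1/12)(2.3)(0.64)² = 0.078507 kg m²; centre at d = 0.52 m, so the parallel axis theorem gives I = 0.078507 + (2.3)(0.52)² = 0.70043 kg m².

0.700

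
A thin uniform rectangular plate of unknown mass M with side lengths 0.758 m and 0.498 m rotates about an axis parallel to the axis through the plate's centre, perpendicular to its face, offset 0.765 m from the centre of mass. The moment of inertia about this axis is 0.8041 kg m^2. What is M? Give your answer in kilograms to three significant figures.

1.23

I = I_cm + Md² = (1/12)M(a²+b²) + Md² = M·[0.0833333·[(0.758)² + (0.498)²] + (0.765)²] = M·0.65377.
So M = 0.8041 / 0.65377 = 1.2299 kg.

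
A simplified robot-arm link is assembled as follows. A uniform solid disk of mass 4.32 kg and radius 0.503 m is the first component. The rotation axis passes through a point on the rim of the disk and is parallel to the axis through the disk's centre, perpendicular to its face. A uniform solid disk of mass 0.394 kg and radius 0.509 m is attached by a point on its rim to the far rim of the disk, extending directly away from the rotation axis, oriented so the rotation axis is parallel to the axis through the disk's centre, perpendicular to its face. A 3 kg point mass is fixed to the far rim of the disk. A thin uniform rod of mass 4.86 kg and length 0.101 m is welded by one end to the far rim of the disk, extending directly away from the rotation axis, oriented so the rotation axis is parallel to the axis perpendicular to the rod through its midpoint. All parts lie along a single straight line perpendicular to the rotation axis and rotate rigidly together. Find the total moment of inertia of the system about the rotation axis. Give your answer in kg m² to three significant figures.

35.8

Solid disk: I_cm = (1/2)MR² = (1/2)(4.32)(0.503)² = 0.5465 kg m²; centre at d = 0.503 m, so I = I_cm + Md² gives I = 0.5465 + (4.32)(0.503)² = 1.6395 kg m².
Solid disk: I_cm = (1/2)MR² = (1/2)(0.394)(0.509)² = 0.051039 kg m²; centre at d = 0.503 + 0.503 + 0.509 = 1.515 m, so I = I_cm + Md² gives I = 0.051039 + (0.394)(1.515)² = 0.95536 kg m².
Point mass: I_cm = 0; centre at d = 0.503 + 0.503 + 0.509 + 0.509 = 2.024 m, so I = I_cm + Md² gives I = 0 + (3)(2.024)² = 12.29 kg m².
Thin rod: I_cm = (1/12)ML² = (1/12)(4.86)(0.101)² = 0.0041314 kg m²; centre at d = 0.503 + 0.503 + 0.509 + 0.509 + 0.0505 = 2.0745 m, so I = I_cm + Md² gives I = 0.0041314 + (4.86)(2.0745)² = 20.919 kg m².
Total I = 1.6395 + 0.95536 + 12.29 + 20.919 = 35.804 kg m².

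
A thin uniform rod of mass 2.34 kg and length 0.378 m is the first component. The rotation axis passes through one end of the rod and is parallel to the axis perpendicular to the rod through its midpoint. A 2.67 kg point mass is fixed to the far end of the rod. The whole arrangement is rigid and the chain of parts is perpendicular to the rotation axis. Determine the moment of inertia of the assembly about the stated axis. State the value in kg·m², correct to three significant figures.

0.493

Thin rod: I_cm = (1/12)ML² = (1/12)(2.34)(0.378)² = 0.027862 kg·m²; centre at d = 0.189 m, so the parallel axis theorem gives I = 0.027862 + (2.34)(0.189)² = 0.11145 kg·m².
Point mass: I_cm = 0; centre at d = 0.189 + 0.189 = 0.378 m, so the parallel axis theorem gives I = 0 + (2.67)(0.378)² = 0.3815 kg·m².
Total I = 0.11145 + 0.3815 = 0.49295 kg·m².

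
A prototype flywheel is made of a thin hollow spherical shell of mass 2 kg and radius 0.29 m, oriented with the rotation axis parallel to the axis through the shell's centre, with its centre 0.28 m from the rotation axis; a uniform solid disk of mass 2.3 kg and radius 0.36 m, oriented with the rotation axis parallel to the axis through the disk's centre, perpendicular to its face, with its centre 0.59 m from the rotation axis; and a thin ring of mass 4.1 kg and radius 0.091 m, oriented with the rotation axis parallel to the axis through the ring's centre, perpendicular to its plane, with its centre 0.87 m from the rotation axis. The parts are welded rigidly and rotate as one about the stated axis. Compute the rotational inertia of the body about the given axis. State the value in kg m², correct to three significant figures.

4.36

Spherical shell: I_cm = (2/3)MR² = (2/3)(2)(0.29)² = 0.11213 kg m²; centre at d = 0.28 m, so I = I_cm + Md² gives I = 0.11213 + (2)(0.28)² = 0.26893 kg m².
Solid disk: I_cm = (1/2)MR² = (1/2)(2.3)(0.36)² = 0.14904 kg m²; centre at d = 0.59 m, so I = I_cm + Md² gives I = 0.14904 + (2.3)(0.59)² = 0.94967 kg m².
Thin ring: I_cm = MR² = (4.1)(0.091)² = 0.033952 kg m²; centre at d = 0.87 m, so I = I_cm + Md² gives I = 0.033952 + (4.1)(0.87)² = 3.1372 kg m².
Total I = 0.26893 + 0.94967 + 3.1372 = 4.3558 kg m².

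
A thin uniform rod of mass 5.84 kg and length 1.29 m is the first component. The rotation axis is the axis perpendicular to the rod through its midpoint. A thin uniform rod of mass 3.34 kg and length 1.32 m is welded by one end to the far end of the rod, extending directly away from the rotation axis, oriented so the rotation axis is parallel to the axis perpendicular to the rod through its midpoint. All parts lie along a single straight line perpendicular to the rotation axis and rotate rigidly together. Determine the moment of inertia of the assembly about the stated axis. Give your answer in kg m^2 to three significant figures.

Thin rod: I_cm = (1/12)ML² = (1/12)(5.84)(1.29)² = 0.80986 kg m^2; axis through the centre, so I = 0.80986 kg m^2.
Thin rod: I_cm = (1/12)ML² = (1/12)(3.34)(1.32)² = 0.48497 kg m^2; centre at d = 0.645 + 0.66 = 1.305 m, so the parallel axis theorem gives I = 0.48497 + (3.34)(1.305)² = 6.1731 kg m^2.
Total I = 0.80986 + 6.1731 = 6.9829 kg m^2.

6.98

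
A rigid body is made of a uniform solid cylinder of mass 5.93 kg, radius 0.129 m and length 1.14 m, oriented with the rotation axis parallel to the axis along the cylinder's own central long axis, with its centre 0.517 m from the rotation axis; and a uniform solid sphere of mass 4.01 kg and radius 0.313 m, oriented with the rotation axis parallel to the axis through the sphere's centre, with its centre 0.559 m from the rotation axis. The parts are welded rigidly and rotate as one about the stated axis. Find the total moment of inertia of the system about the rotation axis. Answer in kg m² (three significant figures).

Solid cylinder: I_cm = (1/2)MR² = (1/2)(5.93)(0.129)² = 0.049341 kg m²; centre at d = 0.517 m, so I = I_cm + Md² gives I = 0.049341 + (5.93)(0.517)² = 1.6344 kg m².
Solid sphere: I_cm = (2/5)MR² = (2/5)(4.01)(0.313)² = 0.15714 kg m²; centre at d = 0.559 m, so I = I_cm + Md² gives I = 0.15714 + (4.01)(0.559)² = 1.4102 kg m².
Total I = 1.6344 + 1.4102 = 3.0446 kg m².

3.04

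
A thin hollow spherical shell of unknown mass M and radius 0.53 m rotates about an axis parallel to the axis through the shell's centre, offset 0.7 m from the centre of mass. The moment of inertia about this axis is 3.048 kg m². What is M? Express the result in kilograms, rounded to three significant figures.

I = I_cm + Md² = (2/3)MR² + Md² = M·[0.666667·(0.53)² + (0.7)²] = M·0.67727.
So M = 3.048 / 0.67727 = 4.5004 kg.

4.50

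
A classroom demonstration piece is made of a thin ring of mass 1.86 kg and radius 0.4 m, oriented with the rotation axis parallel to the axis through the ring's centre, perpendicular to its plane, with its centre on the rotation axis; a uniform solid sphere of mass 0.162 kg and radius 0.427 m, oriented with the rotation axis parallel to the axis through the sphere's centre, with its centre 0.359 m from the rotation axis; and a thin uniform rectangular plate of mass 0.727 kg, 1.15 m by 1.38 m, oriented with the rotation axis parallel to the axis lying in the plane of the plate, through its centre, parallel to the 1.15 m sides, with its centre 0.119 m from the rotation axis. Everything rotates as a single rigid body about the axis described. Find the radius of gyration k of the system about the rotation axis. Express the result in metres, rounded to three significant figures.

0.407

Thin ring: I_cm = MR² = (1.86)(0.4)² = 0.2976 kg m^2; axis through the centre, so I = 0.2976 kg m^2.
Solid sphere: I_cm = (2/5)MR² = (2/5)(0.162)(0.427)² = 0.011815 kg m^2; centre at d = 0.359 m, so I = I_cm + Md² gives I = 0.011815 + (0.162)(0.359)² = 0.032694 kg m^2.
Rectangular plate: I_cm = (1/12)Mb² = (1/12)(0.727)(1.38)² = 0.11537 kg m^2; centre at d = 0.119 m, so I = I_cm + Md² gives I = 0.11537 + (0.727)(0.119)² = 0.12567 kg m^2.
Total I = 0.45596 kg m^2; total mass M = 2.749 kg.
k = √(I/M) = √(0.45596/2.749) = 0.40727 m.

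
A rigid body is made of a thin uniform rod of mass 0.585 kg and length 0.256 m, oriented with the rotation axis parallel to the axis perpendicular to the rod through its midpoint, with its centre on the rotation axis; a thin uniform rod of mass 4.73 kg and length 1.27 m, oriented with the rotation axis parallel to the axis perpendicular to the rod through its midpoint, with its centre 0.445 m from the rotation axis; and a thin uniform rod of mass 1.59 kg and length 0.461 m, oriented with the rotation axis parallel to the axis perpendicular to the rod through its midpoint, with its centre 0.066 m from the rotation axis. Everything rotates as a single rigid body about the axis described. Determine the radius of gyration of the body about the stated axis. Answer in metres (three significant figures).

0.483

Thin rod: I_cm = (1/12)ML² = (1/12)(0.585)(0.256)² = 0.0031949 kg m²; axis through the centre, so I = 0.0031949 kg m².
Thin rod: I_cm = (1/12)ML² = (1/12)(4.73)(1.27)² = 0.63575 kg m²; centre at d = 0.445 m, so I = I_cm + Md² gives I = 0.63575 + (4.73)(0.445)² = 1.5724 kg m².
Thin rod: I_cm = (1/12)ML² = (1/12)(1.59)(0.461)² = 0.028159 kg m²; centre at d = 0.066 m, so I = I_cm + Md² gives I = 0.028159 + (1.59)(0.066)² = 0.035085 kg m².
Total I = 1.6107 kg m²; total mass M = 6.905 kg.
k = √(I/M) = √(1.6107/6.905) = 0.48297 m.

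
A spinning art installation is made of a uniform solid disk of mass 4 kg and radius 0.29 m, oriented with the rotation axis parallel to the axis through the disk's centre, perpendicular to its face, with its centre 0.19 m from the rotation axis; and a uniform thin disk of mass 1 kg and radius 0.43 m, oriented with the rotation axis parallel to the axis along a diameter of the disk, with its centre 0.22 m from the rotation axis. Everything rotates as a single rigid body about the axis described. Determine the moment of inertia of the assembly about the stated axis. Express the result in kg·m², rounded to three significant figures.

0.407

Solid disk: I_cm = (1/2)MR² = (1/2)(4)(0.29)² = 0.1682 kg·m²; centre at d = 0.19 m, so the parallel axis theorem gives I = 0.1682 + (4)(0.19)² = 0.3126 kg·m².
Thin disk: I_cm = (1/4)MR² = (1/4)(1)(0.43)² = 0.046225 kg·m²; centre at d = 0.22 m, so the parallel axis theorem gives I = 0.046225 + (1)(0.22)² = 0.094625 kg·m².
Total I = 0.3126 + 0.094625 = 0.40722 kg·m².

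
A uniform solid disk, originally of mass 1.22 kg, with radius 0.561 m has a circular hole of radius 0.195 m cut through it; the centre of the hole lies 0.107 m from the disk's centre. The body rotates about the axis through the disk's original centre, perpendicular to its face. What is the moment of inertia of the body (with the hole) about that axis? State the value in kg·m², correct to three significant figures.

Unpierced body about its centre: I₀ = (1/2)MR² = (1/2)(1.22)(0.561)² = 0.19198 kg·m².
The removed disk has mass m = M·(r/R)² = (1.22)(0.195/0.561)² = 0.1474 kg (same uniform areal density).
Its moment of inertia about the rotation axis (parallel-axis theorem): I_hole = (1/2)mr² + md² = (1/2)(0.1474)(0.195)² + (0.1474)(0.107)² = 0.0044901 kg·m².
Treating the hole as negative mass, I = I₀ − I_hole = 0.19198 − 0.0044901 = 0.18749 kg·m².

0.187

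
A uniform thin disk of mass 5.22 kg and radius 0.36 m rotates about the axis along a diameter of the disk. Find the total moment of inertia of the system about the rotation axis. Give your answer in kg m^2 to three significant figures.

0.169

I_cm = (1/4)MR² = (1/4)(5.22)(0.36)² = 0.16913 kg m^2; axis through the centre, so I = 0.16913 kg m^2.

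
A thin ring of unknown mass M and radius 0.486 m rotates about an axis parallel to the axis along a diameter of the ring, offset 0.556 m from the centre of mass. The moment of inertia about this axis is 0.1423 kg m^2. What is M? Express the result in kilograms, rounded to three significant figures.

I = I_cm + Md² = (1/2)MR² + Md² = M·[0.5·(0.486)² + (0.556)²] = M·0.42723.
So M = 0.1423 / 0.42723 = 0.33307 kg.

0.333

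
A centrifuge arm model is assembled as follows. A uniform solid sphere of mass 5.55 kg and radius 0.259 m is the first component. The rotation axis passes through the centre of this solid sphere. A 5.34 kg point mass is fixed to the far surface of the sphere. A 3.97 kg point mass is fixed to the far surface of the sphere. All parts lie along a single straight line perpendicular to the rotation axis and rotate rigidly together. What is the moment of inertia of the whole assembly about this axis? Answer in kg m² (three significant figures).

Solid sphere: I_cm = (2/5)MR² = (2/5)(5.55)(0.259)² = 0.14892 kg m²; axis through the centre, so I = 0.14892 kg m².
Point mass: I_cm = 0; centre at d = 0.259 m, so the parallel axis theorem gives I = 0 + (5.34)(0.259)² = 0.35821 kg m².
Point mass: I_cm = 0; centre at d = 0.259 m, so the parallel axis theorem gives I = 0 + (3.97)(0.259)² = 0.26631 kg m².
Total I = 0.14892 + 0.35821 + 0.26631 = 0.77344 kg m².

0.773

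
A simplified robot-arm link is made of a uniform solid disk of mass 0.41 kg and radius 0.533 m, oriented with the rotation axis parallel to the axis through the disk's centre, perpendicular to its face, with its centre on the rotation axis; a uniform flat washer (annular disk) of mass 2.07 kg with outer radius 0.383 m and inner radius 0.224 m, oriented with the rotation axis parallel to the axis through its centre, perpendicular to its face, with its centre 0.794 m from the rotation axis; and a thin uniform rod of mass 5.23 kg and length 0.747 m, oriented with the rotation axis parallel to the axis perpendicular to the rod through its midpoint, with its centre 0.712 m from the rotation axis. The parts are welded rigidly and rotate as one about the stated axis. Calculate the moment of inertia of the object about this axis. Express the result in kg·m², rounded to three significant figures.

4.46

Solid disk: I_cm = (1/2)MR² = (1/2)(0.41)(0.533)² = 0.058238 kg·m²; axis through the centre, so I = 0.058238 kg·m².
Annular disk: I_cm = (1/2)M(R²+r²) = (1/2)(2.07)[(0.383)² + (0.224)²] = 0.20376 kg·m²; centre at d = 0.794 m, so I = I_cm + Md² gives I = 0.20376 + (2.07)(0.794)² = 1.5088 kg·m².
Thin rod: I_cm = (1/12)ML² = (1/12)(5.23)(0.747)² = 0.2432 kg·m²; centre at d = 0.712 m, so I = I_cm + Md² gives I = 0.2432 + (5.23)(0.712)² = 2.8945 kg·m².
Total I = 0.058238 + 1.5088 + 2.8945 = 4.4615 kg·m².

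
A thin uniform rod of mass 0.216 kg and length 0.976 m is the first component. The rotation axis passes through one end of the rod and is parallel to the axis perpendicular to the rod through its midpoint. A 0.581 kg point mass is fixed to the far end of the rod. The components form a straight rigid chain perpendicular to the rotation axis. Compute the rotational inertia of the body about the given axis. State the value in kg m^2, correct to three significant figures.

Thin rod: I_cm = (1/12)ML² = (1/12)(0.216)(0.976)² = 0.017146 kg m^2; centre at d = 0.488 m, so the parallel axis theorem gives I = 0.017146 + (0.216)(0.488)² = 0.068585 kg m^2.
Point mass: I_cm = 0; centre at d = 0.488 + 0.488 = 0.976 m, so the parallel axis theorem gives I = 0 + (0.581)(0.976)² = 0.55345 kg m^2.
Total I = 0.068585 + 0.55345 = 0.62203 kg m^2.

0.622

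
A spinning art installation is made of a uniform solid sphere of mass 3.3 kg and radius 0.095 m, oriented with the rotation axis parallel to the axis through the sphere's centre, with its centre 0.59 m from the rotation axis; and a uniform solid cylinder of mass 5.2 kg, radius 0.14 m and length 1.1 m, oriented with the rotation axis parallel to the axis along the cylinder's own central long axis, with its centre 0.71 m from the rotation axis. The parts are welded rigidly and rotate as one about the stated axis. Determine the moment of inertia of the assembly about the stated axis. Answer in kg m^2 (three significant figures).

Solid sphere: I_cm = (2/5)MR² = (2/5)(3.3)(0.095)² = 0.011913 kg m^2; centre at d = 0.59 m, so the parallel axis theorem gives I = 0.011913 + (3.3)(0.59)² = 1.1606 kg m^2.
Solid cylinder: I_cm = (1/2)MR² = (1/2)(5.2)(0.14)² = 0.05096 kg m^2; centre at d = 0.71 m, so the parallel axis theorem gives I = 0.05096 + (5.2)(0.71)² = 2.6723 kg m^2.
Total I = 1.1606 + 2.6723 = 3.8329 kg m^2.

3.83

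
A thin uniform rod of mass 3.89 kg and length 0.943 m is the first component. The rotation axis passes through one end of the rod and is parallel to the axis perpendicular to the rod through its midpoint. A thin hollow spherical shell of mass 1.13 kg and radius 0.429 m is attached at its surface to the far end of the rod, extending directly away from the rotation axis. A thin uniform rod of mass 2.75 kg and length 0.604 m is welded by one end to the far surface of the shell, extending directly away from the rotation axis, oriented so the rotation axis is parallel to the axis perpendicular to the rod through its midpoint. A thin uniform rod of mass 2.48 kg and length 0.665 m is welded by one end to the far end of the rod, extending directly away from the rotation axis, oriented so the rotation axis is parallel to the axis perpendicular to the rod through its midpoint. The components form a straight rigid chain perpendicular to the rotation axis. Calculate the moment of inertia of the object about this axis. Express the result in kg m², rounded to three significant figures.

34.3

Thin rod: I_cm = (1/12)ML² = (1/12)(3.89)(0.943)² = 0.28826 kg m²; centre at d = 0.4715 m, so the parallel axis theorem gives I = 0.28826 + (3.89)(0.4715)² = 1.1531 kg m².
Spherical shell: I_cm = (2/3)MR² = (2/3)(1.13)(0.429)² = 0.13864 kg m²; centre at d = 0.4715 + 0.4715 + 0.429 = 1.372 m, so the parallel axis theorem gives I = 0.13864 + (1.13)(1.372)² = 2.2657 kg m².
Thin rod: I_cm = (1/12)ML² = (1/12)(2.75)(0.604)² = 0.083604 kg m²; centre at d = 0.4715 + 0.4715 + 0.429 + 0.429 + 0.302 = 2.103 m, so the parallel axis theorem gives I = 0.083604 + (2.75)(2.103)² = 12.246 kg m².
Thin rod: I_cm = (1/12)ML² = (1/12)(2.48)(0.665)² = 0.091393 kg m²; centre at d = 0.4715 + 0.4715 + 0.429 + 0.429 + 0.302 + 0.302 + 0.3325 = 2.7375 m, so the parallel axis theorem gives I = 0.091393 + (2.48)(2.7375)² = 18.676 kg m².
Total I = 1.1531 + 2.2657 + 12.246 + 18.676 = 34.341 kg m².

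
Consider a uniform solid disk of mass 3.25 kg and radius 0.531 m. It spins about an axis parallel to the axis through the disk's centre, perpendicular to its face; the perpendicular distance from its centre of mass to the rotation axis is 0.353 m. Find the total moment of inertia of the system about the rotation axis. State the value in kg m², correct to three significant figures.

0.863

I_cm = (1/2)MR² = (1/2)(3.25)(0.531)² = 0.45819 kg m²; centre at d = 0.353 m, so I = I_cm + Md² gives I = 0.45819 + (3.25)(0.353)² = 0.86317 kg m².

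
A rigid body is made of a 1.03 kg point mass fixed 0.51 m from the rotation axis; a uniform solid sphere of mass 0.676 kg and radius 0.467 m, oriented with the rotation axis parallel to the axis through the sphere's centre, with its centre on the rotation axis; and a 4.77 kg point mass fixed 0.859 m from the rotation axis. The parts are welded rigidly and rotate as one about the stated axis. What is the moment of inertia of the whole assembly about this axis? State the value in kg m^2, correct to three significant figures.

Point mass: I_cm = 0; centre at d = 0.51 m, so the parallel axis theorem gives I = 0 + (1.03)(0.51)² = 0.2679 kg m^2.
Solid sphere: I_cm = (2/5)MR² = (2/5)(0.676)(0.467)² = 0.058971 kg m^2; axis through the centre, so I = 0.058971 kg m^2.
Point mass: I_cm = 0; centre at d = 0.859 m, so the parallel axis theorem gives I = 0 + (4.77)(0.859)² = 3.5197 kg m^2.
Total I = 0.2679 + 0.058971 + 3.5197 = 3.8466 kg m^2.

3.85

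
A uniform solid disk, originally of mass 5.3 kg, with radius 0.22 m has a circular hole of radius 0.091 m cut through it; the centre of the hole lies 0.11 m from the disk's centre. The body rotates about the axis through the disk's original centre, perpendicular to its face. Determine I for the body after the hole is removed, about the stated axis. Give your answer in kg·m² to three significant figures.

0.114

Unpierced body about its centre: I₀ = (1/2)MR² = (1/2)(5.3)(0.22)² = 0.12826 kg·m².
The removed disk has mass m = M·(r/R)² = (5.3)(0.091/0.22)² = 0.9068 kg (same uniform areal density).
Its moment of inertia about the rotation axis (parallel-axis theorem): I_hole = (1/2)mr² + md² = (1/2)(0.9068)(0.091)² + (0.9068)(0.11)² = 0.014727 kg·m².
Treating the hole as negative mass, I = I₀ − I_hole = 0.12826 − 0.014727 = 0.11353 kg·m².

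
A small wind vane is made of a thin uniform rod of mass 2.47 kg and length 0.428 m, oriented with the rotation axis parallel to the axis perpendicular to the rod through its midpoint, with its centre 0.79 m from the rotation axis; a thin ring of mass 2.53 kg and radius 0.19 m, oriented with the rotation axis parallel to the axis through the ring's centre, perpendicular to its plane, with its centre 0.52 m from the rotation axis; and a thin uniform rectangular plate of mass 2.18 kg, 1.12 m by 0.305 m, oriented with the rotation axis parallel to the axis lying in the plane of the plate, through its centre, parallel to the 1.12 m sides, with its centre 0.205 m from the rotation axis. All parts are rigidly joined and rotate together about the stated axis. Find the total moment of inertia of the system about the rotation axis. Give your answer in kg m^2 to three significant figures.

Thin rod: I_cm = (1/12)ML² = (1/12)(2.47)(0.428)² = 0.037705 kg m^2; centre at d = 0.79 m, so the parallel axis theorem gives I = 0.037705 + (2.47)(0.79)² = 1.5792 kg m^2.
Thin ring: I_cm = MR² = (2.53)(0.19)² = 0.091333 kg m^2; centre at d = 0.52 m, so the parallel axis theorem gives I = 0.091333 + (2.53)(0.52)² = 0.77545 kg m^2.
Rectangular plate: I_cm = (1/12)Mb² = (1/12)(2.18)(0.305)² = 0.0169 kg m^2; centre at d = 0.205 m, so the parallel axis theorem gives I = 0.0169 + (2.18)(0.205)² = 0.10851 kg m^2.
Total I = 1.5792 + 0.77545 + 0.10851 = 2.4632 kg m^2.

2.46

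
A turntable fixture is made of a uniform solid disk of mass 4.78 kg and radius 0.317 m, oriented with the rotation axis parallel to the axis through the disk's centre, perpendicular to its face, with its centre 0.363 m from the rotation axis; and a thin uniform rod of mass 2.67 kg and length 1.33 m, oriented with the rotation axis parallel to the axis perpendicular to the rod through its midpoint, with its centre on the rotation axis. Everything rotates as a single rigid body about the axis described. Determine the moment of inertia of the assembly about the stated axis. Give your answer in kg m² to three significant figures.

Solid disk: I_cm = (1/2)MR² = (1/2)(4.78)(0.317)² = 0.24017 kg m²; centre at d = 0.363 m, so the parallel axis theorem gives I = 0.24017 + (4.78)(0.363)² = 0.87002 kg m².
Thin rod: I_cm = (1/12)ML² = (1/12)(2.67)(1.33)² = 0.39358 kg m²; axis through the centre, so I = 0.39358 kg m².
Total I = 0.87002 + 0.39358 = 1.2636 kg m².

1.26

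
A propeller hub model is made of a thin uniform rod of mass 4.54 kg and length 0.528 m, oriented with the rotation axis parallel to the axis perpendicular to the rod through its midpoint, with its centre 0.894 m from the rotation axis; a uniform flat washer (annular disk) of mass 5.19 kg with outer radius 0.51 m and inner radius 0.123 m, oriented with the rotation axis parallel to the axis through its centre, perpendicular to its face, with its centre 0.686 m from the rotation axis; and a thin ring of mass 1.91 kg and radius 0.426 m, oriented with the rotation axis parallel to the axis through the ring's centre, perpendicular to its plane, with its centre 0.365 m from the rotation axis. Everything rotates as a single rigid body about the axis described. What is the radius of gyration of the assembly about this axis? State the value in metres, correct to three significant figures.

0.802

Thin rod: I_cm = (1/12)ML² = (1/12)(4.54)(0.528)² = 0.10547 kg m^2; centre at d = 0.894 m, so the parallel axis theorem gives I = 0.10547 + (4.54)(0.894)² = 3.734 kg m^2.
Annular disk: I_cm = (1/2)M(R²+r²) = (1/2)(5.19)[(0.51)² + (0.123)²] = 0.71422 kg m^2; centre at d = 0.686 m, so the parallel axis theorem gives I = 0.71422 + (5.19)(0.686)² = 3.1566 kg m^2.
Thin ring: I_cm = MR² = (1.91)(0.426)² = 0.34662 kg m^2; centre at d = 0.365 m, so the parallel axis theorem gives I = 0.34662 + (1.91)(0.365)² = 0.60108 kg m^2.
Total I = 7.4917 kg m^2; total mass M = 11.64 kg.
k = √(I/M) = √(7.4917/11.64) = 0.80226 m.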